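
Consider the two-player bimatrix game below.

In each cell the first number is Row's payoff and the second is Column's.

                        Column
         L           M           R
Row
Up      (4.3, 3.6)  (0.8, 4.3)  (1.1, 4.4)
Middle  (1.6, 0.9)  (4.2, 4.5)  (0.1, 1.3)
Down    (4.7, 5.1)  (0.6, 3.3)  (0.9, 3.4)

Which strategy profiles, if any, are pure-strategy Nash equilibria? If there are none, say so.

(Up, R); (Middle, M); (Down, L)

Row against L: payoffs 4.3, 1.6, 4.7 → best response Down.
Row against M: payoffs 0.8, 4.2, 0.6 → best response Middle.
Row against R: payoffs 1.1, 0.1, 0.9 → best response Up.
Column against Up: payoffs 3.6, 4.3, 4.4 → best response R.
Column against Middle: payoffs 0.9, 4.5, 1.3 → best response M.
Column against Down: payoffs 5.1, 3.3, 3.4 → best response L.
Mutual best responses: (Up, R); (Middle, M); (Down, L).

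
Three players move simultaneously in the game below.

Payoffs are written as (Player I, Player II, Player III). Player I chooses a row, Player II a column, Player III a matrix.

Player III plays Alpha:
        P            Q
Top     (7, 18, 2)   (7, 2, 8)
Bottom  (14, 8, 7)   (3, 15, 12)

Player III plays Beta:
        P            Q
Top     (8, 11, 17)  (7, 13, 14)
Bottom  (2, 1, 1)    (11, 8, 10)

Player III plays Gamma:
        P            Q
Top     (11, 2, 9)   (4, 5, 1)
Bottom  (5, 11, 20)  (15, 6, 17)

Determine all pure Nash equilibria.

There is no pure-strategy Nash equilibrium.

Mark each player's best response to every combination of opponents' strategies; a profile where every player is best-responding is a pure Nash equilibrium.
Player I against (P, Alpha): payoffs 7, 14 → best response Bottom.
Player I against (P, Beta): payoffs 8, 2 → best response Top.
Player I against (P, Gamma): payoffs 11, 5 → best response Top.
Player I against (Q, Alpha): payoffs 7, 3 → best response Top.
Player I against (Q, Beta): payoffs 7, 11 → best response Bottom.
Player I against (Q, Gamma): payoffs 4, 15 → best response Bottom.
Player II against (Top, Alpha): payoffs 18, 2 → best response P.
Player II against (Top, Beta): payoffs 11, 13 → best response Q.
Player II against (Top, Gamma): payoffs 2, 5 → best response Q.
Player II against (Bottom, Alpha): payoffs 8, 15 → best response Q.
Player II against (Bottom, Beta): payoffs 1, 8 → best response Q.
Player II against (Bottom, Gamma): payoffs 11, 6 → best response P.
Player III against (Top, P): payoffs 2, 17, 9 → best response Beta.
Player III against (Top, Q): payoffs 8, 14, 1 → best response Beta.
Player III against (Bottom, P): payoffs 7, 1, 20 → best response Gamma.
Player III against (Bottom, Q): payoffs 12, 10, 17 → best response Gamma.
No profile is a mutual best response for all players.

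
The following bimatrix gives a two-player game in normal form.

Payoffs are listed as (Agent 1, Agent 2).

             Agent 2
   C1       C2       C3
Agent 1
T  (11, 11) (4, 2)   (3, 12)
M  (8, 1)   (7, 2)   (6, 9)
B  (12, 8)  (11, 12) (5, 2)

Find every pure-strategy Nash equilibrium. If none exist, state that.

(T, C1): Agent 1 can switch to B (11 → 12). Not NE.
(T, C2): Agent 1 can switch to M (4 → 7). Not NE.
(T, C3): Agent 1 can switch to M (3 → 6). Not NE.
(M, C1): Agent 1 can switch to T (8 → 11). Not NE.
(M, C2): Agent 1 can switch to B (7 → 11). Not NE.
(M, C3): Agent 1 gets 6, best alternative 5; Agent 2 gets 9, best alternative 2. No profitable deviation — NE.
(B, C1): Agent 2 can switch to C2 (8 → 12). Not NE.
(B, C2): Agent 1 gets 11, best alternative 7; Agent 2 gets 12, best alternative 8. No profitable deviation — NE.
(B, C3): Agent 1 can switch to M (5 → 6). Not NE.

(M, C3), (B, C2)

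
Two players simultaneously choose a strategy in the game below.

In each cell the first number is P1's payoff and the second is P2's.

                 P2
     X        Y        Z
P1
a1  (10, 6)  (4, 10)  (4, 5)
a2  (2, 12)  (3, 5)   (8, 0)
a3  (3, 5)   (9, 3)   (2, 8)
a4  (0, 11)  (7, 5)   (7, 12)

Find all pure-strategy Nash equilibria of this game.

P1 against X: payoffs 10, 2, 3, 0 → best response a1.
P1 against Y: payoffs 4, 3, 9, 7 → best response a3.
P1 against Z: payoffs 4, 8, 2, 7 → best response a2.
P2 against a1: payoffs 6, 10, 5 → best response Y.
P2 against a2: payoffs 12, 5, 0 → best response X.
P2 against a3: payoffs 5, 3, 8 → best response Z.
P2 against a4: payoffs 11, 5, 12 → best response Z.
No profile is a mutual best response for all players.

No pure-strategy Nash equilibrium.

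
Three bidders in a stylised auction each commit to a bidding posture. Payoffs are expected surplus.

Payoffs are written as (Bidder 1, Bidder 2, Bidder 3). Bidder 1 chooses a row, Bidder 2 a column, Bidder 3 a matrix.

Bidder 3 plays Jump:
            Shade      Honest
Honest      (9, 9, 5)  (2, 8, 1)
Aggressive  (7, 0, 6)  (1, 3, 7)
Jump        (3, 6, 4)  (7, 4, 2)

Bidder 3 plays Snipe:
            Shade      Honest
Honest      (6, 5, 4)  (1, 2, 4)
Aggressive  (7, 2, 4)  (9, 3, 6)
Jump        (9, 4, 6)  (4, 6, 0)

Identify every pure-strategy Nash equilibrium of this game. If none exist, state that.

(Honest, Shade, Jump)

(Honest, Shade, Jump): Bidder 1 gets 9, best alternative 7; Bidder 2 gets 9, best alternative 8; Bidder 3 gets 5, best alternative 4. No profitable deviation — NE.
(Honest, Shade, Snipe): Bidder 1 can switch to Aggressive (6 → 7). Not NE.
(Honest, Honest, Jump): Bidder 1 can switch to Jump (2 → 7). Not NE.
(Honest, Honest, Snipe): Bidder 1 can switch to Aggressive (1 → 9). Not NE.
(Aggressive, Shade, Jump): Bidder 1 can switch to Honest (7 → 9). Not NE.
(Aggressive, Shade, Snipe): Bidder 1 can switch to Jump (7 → 9). Not NE.
(Aggressive, Honest, Jump): Bidder 1 can switch to Honest (1 → 2). Not NE.
(Aggressive, Honest, Snipe): Bidder 3 can switch to Jump (6 → 7). Not NE.
(Jump, Shade, Jump): Bidder 1 can switch to Honest (3 → 9). Not NE.
(Jump, Shade, Snipe): Bidder 2 can switch to Honest (4 → 6). Not NE.
(Jump, Honest, Jump): Bidder 2 can switch to Shade (4 → 6). Not NE.
(Jump, Honest, Snipe): Bidder 1 can switch to Aggressive (4 → 9). Not NE.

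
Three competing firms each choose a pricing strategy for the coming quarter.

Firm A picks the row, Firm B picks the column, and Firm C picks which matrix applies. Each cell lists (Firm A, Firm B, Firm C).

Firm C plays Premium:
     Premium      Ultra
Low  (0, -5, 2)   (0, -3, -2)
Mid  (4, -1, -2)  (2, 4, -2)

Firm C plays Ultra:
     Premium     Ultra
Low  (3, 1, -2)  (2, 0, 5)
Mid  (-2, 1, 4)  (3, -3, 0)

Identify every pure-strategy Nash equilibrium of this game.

(Low, Premium, Premium): Firm A can switch to Mid (0 → 4). Not NE.
(Low, Premium, Ultra): Firm C can switch to Premium (-2 → 2). Not NE.
(Low, Ultra, Premium): Firm A can switch to Mid (0 → 2). Not NE.
(Low, Ultra, Ultra): Firm A can switch to Mid (2 → 3). Not NE.
(Mid, Premium, Premium): Firm B can switch to Ultra (-1 → 4). Not NE.
(Mid, Premium, Ultra): Firm A can switch to Low (-2 → 3). Not NE.
(Mid, Ultra, Premium): Firm C can switch to Ultra (-2 → 0). Not NE.
(Mid, Ultra, Ultra): Firm B can switch to Premium (-3 → 1). Not NE.

No pure-strategy Nash equilibrium.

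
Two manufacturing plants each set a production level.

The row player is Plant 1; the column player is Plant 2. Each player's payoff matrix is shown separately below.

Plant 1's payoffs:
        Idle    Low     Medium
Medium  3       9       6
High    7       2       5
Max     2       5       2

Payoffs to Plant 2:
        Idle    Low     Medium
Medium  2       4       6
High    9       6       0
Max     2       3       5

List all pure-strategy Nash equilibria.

Mark each player's best response to every combination of opponents' strategies; a profile where every player is best-responding is a pure Nash equilibrium.
Plant 1 against Idle: payoffs 3, 7, 2 → best response High.
Plant 1 against Low: payoffs 9, 2, 5 → best response Medium.
Plant 1 against Medium: payoffs 6, 5, 2 → best response Medium.
Plant 2 against Medium: payoffs 2, 4, 6 → best response Medium.
Plant 2 against High: payoffs 9, 6, 0 → best response Idle.
Plant 2 against Max: payoffs 2, 3, 5 → best response Medium.
Mutual best responses: (Medium, Medium); (High, Idle).

The pure Nash equilibria are (Medium, Medium); (High, Idle).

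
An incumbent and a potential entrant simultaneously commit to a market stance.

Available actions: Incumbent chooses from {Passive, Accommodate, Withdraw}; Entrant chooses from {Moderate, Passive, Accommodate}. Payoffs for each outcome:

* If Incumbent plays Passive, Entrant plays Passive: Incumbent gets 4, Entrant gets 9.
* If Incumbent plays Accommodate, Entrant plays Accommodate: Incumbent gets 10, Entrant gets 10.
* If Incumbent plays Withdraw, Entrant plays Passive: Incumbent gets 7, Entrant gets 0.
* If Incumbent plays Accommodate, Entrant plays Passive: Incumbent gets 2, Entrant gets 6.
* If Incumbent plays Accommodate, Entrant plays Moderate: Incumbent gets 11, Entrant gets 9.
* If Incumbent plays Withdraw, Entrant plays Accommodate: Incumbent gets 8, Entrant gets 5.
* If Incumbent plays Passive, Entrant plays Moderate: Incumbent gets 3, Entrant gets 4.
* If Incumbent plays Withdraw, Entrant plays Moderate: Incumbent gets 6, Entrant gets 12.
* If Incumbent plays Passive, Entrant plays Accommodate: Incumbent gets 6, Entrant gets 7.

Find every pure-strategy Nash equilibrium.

(Accommodate, Accommodate)

(Passive, Moderate): Incumbent can switch to Accommodate (3 → 11). Not NE.
(Passive, Passive): Incumbent can switch to Withdraw (4 → 7). Not NE.
(Passive, Accommodate): Incumbent can switch to Accommodate (6 → 10). Not NE.
(Accommodate, Moderate): Entrant can switch to Accommodate (9 → 10). Not NE.
(Accommodate, Passive): Incumbent can switch to Passive (2 → 4). Not NE.
(Accommodate, Accommodate): Incumbent gets 10, best alternative 8; Entrant gets 10, best alternative 9. No profitable deviation — NE.
(Withdraw, Moderate): Incumbent can switch to Accommodate (6 → 11). Not NE.
(The remaining 2 profiles each have a profitable deviation by the same check.)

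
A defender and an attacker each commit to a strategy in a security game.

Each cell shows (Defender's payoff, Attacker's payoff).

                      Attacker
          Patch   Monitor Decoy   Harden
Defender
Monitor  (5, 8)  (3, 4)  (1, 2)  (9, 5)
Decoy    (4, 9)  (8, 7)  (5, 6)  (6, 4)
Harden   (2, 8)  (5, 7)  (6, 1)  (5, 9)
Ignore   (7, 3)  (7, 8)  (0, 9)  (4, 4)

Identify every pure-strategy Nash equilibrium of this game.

For each strategy profile, look for a profitable unilateral deviation.
(Monitor, Patch): Defender can switch to Ignore (5 → 7). Not NE.
(Monitor, Monitor): Defender can switch to Decoy (3 → 8). Not NE.
(Monitor, Decoy): Defender can switch to Decoy (1 → 5). Not NE.
(Monitor, Harden): Attacker can switch to Patch (5 → 8). Not NE.
(Decoy, Patch): Defender can switch to Monitor (4 → 5). Not NE.
(Decoy, Monitor): Attacker can switch to Patch (7 → 9). Not NE.
(Decoy, Decoy): Defender can switch to Harden (5 → 6). Not NE.
(Decoy, Harden): Defender can switch to Monitor (6 → 9). Not NE.
(Harden, Patch): Defender can switch to Monitor (2 → 5). Not NE.
(Harden, Monitor): Defender can switch to Decoy (5 → 8). Not NE.
(Harden, Decoy): Attacker can switch to Patch (1 → 8). Not NE.
(Harden, Harden): Defender can switch to Monitor (5 → 9). Not NE.
(The remaining 4 profiles each have a profitable deviation by the same check.)

none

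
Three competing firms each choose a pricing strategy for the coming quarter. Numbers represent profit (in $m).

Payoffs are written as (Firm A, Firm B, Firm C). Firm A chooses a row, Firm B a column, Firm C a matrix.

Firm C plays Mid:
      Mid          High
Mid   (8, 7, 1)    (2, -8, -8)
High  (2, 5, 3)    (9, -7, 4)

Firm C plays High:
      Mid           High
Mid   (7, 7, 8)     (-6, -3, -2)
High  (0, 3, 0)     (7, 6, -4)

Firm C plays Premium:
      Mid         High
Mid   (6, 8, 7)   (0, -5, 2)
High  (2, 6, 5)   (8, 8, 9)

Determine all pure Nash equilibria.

Check each profile: it is a Nash equilibrium iff no player can strictly gain by switching unilaterally.
(Mid, Mid, Mid): Firm C can switch to High (1 → 8). Not NE.
(Mid, Mid, High): Firm A gets 7, best alternative 0; Firm B gets 7, best alternative -3; Firm C gets 8, best alternative 7. No profitable deviation — NE.
(Mid, Mid, Premium): Firm C can switch to High (7 → 8). Not NE.
(Mid, High, Mid): Firm A can switch to High (2 → 9). Not NE.
(Mid, High, High): Firm A can switch to High (-6 → 7). Not NE.
(Mid, High, Premium): Firm A can switch to High (0 → 8). Not NE.
(High, Mid, Mid): Firm A can switch to Mid (2 → 8). Not NE.
(High, Mid, High): Firm A can switch to Mid (0 → 7). Not NE.
(High, Mid, Premium): Firm A can switch to Mid (2 → 6). Not NE.
(High, High, Mid): Firm B can switch to Mid (-7 → 5). Not NE.
(High, High, High): Firm C can switch to Mid (-4 → 4). Not NE.
(High, High, Premium): Firm A gets 8, best alternative 0; Firm B gets 8, best alternative 6; Firm C gets 9, best alternative 4. No profitable deviation — NE.

Pure-strategy Nash equilibria: (Mid, Mid, High) and (High, High, Premium)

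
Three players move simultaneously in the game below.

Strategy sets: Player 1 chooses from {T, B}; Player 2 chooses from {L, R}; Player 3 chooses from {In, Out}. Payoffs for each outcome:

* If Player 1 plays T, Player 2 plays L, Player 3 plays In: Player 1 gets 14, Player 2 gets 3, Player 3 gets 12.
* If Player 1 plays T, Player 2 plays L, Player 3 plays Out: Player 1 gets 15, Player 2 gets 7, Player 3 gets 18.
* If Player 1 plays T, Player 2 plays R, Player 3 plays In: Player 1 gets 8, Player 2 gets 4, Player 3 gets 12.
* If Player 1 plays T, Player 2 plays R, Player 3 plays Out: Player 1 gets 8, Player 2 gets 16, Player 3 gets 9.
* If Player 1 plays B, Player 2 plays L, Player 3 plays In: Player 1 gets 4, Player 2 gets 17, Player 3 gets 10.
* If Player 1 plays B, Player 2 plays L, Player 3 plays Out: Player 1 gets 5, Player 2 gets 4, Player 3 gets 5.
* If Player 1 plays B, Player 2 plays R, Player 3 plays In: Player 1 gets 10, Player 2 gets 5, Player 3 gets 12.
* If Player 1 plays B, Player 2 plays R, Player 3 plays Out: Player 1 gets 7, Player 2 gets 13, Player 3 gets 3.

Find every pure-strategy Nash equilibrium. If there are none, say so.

There is no pure-strategy Nash equilibrium.

(T, L, In): Player 2 can switch to R (3 → 4). Not NE.
(T, L, Out): Player 2 can switch to R (7 → 16). Not NE.
(T, R, In): Player 1 can switch to B (8 → 10). Not NE.
(T, R, Out): Player 3 can switch to In (9 → 12). Not NE.
(B, L, In): Player 1 can switch to T (4 → 14). Not NE.
(B, L, Out): Player 1 can switch to T (5 → 15). Not NE.
(B, R, In): Player 2 can switch to L (5 → 17). Not NE.
(B, R, Out): Player 1 can switch to T (7 → 8). Not NE.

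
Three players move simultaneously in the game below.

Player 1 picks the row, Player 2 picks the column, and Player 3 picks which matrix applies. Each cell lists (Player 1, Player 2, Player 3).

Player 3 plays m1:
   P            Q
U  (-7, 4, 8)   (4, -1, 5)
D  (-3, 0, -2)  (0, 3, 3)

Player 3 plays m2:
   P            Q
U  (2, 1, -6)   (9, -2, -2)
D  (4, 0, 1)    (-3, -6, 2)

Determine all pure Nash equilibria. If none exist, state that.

For each player, find the best response to each opponent profile; mutual best responses are the pure NE.
Player 1 against (P, m1): payoffs -7, -3 → best response D.
Player 1 against (P, m2): payoffs 2, 4 → best response D.
Player 1 against (Q, m1): payoffs 4, 0 → best response U.
Player 1 against (Q, m2): payoffs 9, -3 → best response U.
Player 2 against (U, m1): payoffs 4, -1 → best response P.
Player 2 against (U, m2): payoffs 1, -2 → best response P.
Player 2 against (D, m1): payoffs 0, 3 → best response Q.
Player 2 against (D, m2): payoffs 0, -6 → best response P.
Player 3 against (U, P): payoffs 8, -6 → best response m1.
Player 3 against (U, Q): payoffs 5, -2 → best response m1.
Player 3 against (D, P): payoffs -2, 1 → best response m2.
Player 3 against (D, Q): payoffs 3, 2 → best response m1.
Mutual best responses: (D, P, m2).

(D, P, m2)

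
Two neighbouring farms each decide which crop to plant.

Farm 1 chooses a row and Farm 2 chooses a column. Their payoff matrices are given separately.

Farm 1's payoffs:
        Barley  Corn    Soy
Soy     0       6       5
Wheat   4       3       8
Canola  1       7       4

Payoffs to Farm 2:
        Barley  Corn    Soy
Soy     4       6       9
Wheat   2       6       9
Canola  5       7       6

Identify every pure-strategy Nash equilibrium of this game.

(Wheat, Soy) and (Canola, Corn)

(Soy, Barley): Farm 1 can switch to Wheat (0 → 4). Not NE.
(Soy, Corn): Farm 1 can switch to Canola (6 → 7). Not NE.
(Soy, Soy): Farm 1 can switch to Wheat (5 → 8). Not NE.
(Wheat, Barley): Farm 2 can switch to Corn (2 → 6). Not NE.
(Wheat, Corn): Farm 1 can switch to Soy (3 → 6). Not NE.
(Wheat, Soy): Farm 1 gets 8, best alternative 5; Farm 2 gets 9, best alternative 6. No profitable deviation — NE.
(Canola, Barley): Farm 1 can switch to Wheat (1 → 4). Not NE.
(Canola, Corn): Farm 1 gets 7, best alternative 6; Farm 2 gets 7, best alternative 6. No profitable deviation — NE.
(Canola, Soy): Farm 1 can switch to Soy (4 → 5). Not NE.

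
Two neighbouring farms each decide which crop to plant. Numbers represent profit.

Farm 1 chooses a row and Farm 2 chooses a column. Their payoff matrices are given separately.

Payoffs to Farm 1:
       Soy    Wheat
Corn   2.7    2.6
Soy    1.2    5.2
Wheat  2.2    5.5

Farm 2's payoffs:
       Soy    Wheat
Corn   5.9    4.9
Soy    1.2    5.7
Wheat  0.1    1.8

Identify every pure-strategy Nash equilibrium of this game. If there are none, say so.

The pure Nash equilibria are (Corn, Soy) and (Wheat, Wheat).

Farm 1 against Soy: payoffs 2.7, 1.2, 2.2 → best response Corn.
Farm 1 against Wheat: payoffs 2.6, 5.2, 5.5 → best response Wheat.
Farm 2 against Corn: payoffs 5.9, 4.9 → best response Soy.
Farm 2 against Soy: payoffs 1.2, 5.7 → best response Wheat.
Farm 2 against Wheat: payoffs 0.1, 1.8 → best response Wheat.
Mutual best responses: (Corn, Soy); (Wheat, Wheat).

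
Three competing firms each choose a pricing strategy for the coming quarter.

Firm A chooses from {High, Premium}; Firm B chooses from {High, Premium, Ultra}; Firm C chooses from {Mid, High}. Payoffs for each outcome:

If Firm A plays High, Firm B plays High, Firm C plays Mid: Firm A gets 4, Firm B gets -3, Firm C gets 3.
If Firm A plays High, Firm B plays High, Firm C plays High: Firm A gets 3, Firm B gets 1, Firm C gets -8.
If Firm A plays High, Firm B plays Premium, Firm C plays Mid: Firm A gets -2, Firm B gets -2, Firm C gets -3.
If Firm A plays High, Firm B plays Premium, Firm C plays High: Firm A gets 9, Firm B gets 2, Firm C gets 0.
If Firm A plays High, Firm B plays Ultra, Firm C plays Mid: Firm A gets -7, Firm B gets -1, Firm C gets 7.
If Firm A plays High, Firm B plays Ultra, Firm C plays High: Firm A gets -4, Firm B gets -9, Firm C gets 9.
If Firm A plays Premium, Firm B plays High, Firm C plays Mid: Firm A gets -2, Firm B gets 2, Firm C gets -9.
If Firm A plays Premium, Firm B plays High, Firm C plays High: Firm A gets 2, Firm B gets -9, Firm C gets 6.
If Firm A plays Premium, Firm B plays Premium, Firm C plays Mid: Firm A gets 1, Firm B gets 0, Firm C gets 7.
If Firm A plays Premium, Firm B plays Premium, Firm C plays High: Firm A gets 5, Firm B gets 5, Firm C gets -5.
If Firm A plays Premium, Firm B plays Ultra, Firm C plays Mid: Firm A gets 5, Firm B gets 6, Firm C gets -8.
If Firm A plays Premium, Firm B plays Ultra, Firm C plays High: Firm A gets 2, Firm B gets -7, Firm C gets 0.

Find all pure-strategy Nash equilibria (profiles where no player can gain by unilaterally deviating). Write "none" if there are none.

(High, High, Mid): Firm B can switch to Premium (-3 → -2). Not NE.
(High, High, High): Firm B can switch to Premium (1 → 2). Not NE.
(High, Premium, Mid): Firm A can switch to Premium (-2 → 1). Not NE.
(High, Premium, High): Firm A gets 9, best alternative 5; Firm B gets 2, best alternative 1; Firm C gets 0, best alternative -3. No profitable deviation — NE.
(High, Ultra, Mid): Firm A can switch to Premium (-7 → 5). Not NE.
(High, Ultra, High): Firm A can switch to Premium (-4 → 2). Not NE.
(Premium, High, Mid): Firm A can switch to High (-2 → 4). Not NE.
(The remaining 5 profiles each have a profitable deviation by the same check.)

Pure NE: (High, Premium, High)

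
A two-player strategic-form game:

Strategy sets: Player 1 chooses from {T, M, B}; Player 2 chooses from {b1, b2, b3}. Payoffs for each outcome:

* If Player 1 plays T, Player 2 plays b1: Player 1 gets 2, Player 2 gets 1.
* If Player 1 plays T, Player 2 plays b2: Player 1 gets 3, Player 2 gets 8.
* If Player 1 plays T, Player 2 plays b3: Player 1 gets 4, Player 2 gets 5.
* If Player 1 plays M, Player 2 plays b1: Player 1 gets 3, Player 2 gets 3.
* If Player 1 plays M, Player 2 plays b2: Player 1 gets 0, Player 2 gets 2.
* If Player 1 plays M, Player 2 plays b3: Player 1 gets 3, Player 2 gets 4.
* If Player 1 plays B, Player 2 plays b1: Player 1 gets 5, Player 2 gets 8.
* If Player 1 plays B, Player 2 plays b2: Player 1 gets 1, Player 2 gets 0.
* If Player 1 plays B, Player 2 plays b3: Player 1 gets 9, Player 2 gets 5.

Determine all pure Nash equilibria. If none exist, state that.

Pure-strategy Nash equilibria: (T, b2); (B, b1)

(T, b1): Player 1 can switch to M (2 → 3). Not NE.
(T, b2): Player 1 gets 3, best alternative 1; Player 2 gets 8, best alternative 5. No profitable deviation — NE.
(T, b3): Player 1 can switch to B (4 → 9). Not NE.
(M, b1): Player 1 can switch to B (3 → 5). Not NE.
(M, b2): Player 1 can switch to T (0 → 3). Not NE.
(M, b3): Player 1 can switch to T (3 → 4). Not NE.
(B, b1): Player 1 gets 5, best alternative 3; Player 2 gets 8, best alternative 5. No profitable deviation — NE.
(B, b2): Player 1 can switch to T (1 → 3). Not NE.
(B, b3): Player 2 can switch to b1 (5 → 8). Not NE.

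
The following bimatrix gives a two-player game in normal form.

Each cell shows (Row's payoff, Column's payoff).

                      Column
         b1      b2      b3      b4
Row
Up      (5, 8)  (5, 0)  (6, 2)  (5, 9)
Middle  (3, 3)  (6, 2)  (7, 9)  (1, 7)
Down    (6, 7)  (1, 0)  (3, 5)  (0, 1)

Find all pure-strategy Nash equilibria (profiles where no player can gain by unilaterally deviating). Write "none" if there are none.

Mark each player's best response to every combination of opponents' strategies; a profile where every player is best-responding is a pure Nash equilibrium.
Row against b1: payoffs 5, 3, 6 → best response Down.
Row against b2: payoffs 5, 6, 1 → best response Middle.
Row against b3: payoffs 6, 7, 3 → best response Middle.
Row against b4: payoffs 5, 1, 0 → best response Up.
Column against Up: payoffs 8, 0, 2, 9 → best response b4.
Column against Middle: payoffs 3, 2, 9, 7 → best response b3.
Column against Down: payoffs 7, 0, 5, 1 → best response b1.
Mutual best responses: (Up, b4); (Middle, b3); (Down, b1).

(Up, b4), (Middle, b3), (Down, b1)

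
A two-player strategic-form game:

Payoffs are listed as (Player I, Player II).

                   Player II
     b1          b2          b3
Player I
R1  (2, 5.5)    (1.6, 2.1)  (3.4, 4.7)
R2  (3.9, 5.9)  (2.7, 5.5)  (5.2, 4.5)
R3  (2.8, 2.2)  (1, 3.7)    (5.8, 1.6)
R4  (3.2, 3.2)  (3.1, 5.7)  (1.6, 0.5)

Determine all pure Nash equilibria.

For each player, find the best response to each opponent profile; mutual best responses are the pure NE.
Player I against b1: payoffs 2, 3.9, 2.8, 3.2 → best response R2.
Player I against b2: payoffs 1.6, 2.7, 1, 3.1 → best response R4.
Player I against b3: payoffs 3.4, 5.2, 5.8, 1.6 → best response R3.
Player II against R1: payoffs 5.5, 2.1, 4.7 → best response b1.
Player II against R2: payoffs 5.9, 5.5, 4.5 → best response b1.
Player II against R3: payoffs 2.2, 3.7, 1.6 → best response b2.
Player II against R4: payoffs 3.2, 5.7, 0.5 → best response b2.
Mutual best responses: (R2, b1); (R4, b2).

The pure Nash equilibria are (R2, b1), (R4, b2).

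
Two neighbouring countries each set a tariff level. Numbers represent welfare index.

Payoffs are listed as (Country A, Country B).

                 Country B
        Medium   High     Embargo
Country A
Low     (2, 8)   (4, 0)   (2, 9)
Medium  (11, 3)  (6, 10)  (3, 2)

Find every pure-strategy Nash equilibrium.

Pure NE: (Medium, High)

Country A against Medium: payoffs 2, 11 → best response Medium.
Country A against High: payoffs 4, 6 → best response Medium.
Country A against Embargo: payoffs 2, 3 → best response Medium.
Country B against Low: payoffs 8, 0, 9 → best response Embargo.
Country B against Medium: payoffs 3, 10, 2 → best response High.
Mutual best responses: (Medium, High).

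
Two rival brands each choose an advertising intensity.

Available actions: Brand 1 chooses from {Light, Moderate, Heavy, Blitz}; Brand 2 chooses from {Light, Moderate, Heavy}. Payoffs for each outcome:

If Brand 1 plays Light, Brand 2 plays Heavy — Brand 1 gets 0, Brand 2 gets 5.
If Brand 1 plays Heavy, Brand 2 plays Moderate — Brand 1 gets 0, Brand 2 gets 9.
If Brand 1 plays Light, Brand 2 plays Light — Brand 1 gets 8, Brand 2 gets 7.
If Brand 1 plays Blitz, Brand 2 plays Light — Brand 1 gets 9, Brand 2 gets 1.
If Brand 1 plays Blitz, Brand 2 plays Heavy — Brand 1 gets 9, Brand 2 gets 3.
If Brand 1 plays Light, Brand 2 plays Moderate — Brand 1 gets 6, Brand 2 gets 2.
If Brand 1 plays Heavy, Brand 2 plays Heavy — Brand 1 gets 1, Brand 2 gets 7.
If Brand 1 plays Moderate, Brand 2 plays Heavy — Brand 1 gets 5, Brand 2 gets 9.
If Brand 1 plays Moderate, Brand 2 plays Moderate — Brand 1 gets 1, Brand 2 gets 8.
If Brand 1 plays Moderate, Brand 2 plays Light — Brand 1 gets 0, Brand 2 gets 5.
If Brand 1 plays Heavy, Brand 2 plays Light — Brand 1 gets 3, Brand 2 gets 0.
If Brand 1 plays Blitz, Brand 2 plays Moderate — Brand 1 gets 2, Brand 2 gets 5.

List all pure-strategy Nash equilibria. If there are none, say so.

There is no pure-strategy Nash equilibrium.

For each player, find the best response to each opponent profile; mutual best responses are the pure NE.
Brand 1 against Light: payoffs 8, 0, 3, 9 → best response Blitz.
Brand 1 against Moderate: payoffs 6, 1, 0, 2 → best response Light.
Brand 1 against Heavy: payoffs 0, 5, 1, 9 → best response Blitz.
Brand 2 against Light: payoffs 7, 2, 5 → best response Light.
Brand 2 against Moderate: payoffs 5, 8, 9 → best response Heavy.
Brand 2 against Heavy: payoffs 0, 9, 7 → best response Moderate.
Brand 2 against Blitz: payoffs 1, 5, 3 → best response Moderate.
No profile is a mutual best response for all players.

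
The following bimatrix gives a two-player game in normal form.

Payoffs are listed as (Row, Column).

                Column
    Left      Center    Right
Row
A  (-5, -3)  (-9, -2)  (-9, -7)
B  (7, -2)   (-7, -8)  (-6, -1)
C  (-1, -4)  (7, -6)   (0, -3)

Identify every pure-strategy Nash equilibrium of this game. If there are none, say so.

The unique pure-strategy Nash equilibrium is (C, Right).

Mark each player's best response to every combination of opponents' strategies; a profile where every player is best-responding is a pure Nash equilibrium.
Row against Left: payoffs -5, 7, -1 → best response B.
Row against Center: payoffs -9, -7, 7 → best response C.
Row against Right: payoffs -9, -6, 0 → best response C.
Column against A: payoffs -3, -2, -7 → best response Center.
Column against B: payoffs -2, -8, -1 → best response Right.
Column against C: payoffs -4, -6, -3 → best response Right.
Mutual best responses: (C, Right).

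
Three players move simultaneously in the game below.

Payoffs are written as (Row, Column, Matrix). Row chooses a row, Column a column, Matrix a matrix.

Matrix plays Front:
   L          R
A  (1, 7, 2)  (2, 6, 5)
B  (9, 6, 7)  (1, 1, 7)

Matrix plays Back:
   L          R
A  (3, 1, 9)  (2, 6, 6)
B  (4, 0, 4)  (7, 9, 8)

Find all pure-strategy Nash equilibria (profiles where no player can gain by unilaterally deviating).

Row against (L, Front): payoffs 1, 9 → best response B.
Row against (L, Back): payoffs 3, 4 → best response B.
Row against (R, Front): payoffs 2, 1 → best response A.
Row against (R, Back): payoffs 2, 7 → best response B.
Column against (A, Front): payoffs 7, 6 → best response L.
Column against (A, Back): payoffs 1, 6 → best response R.
Column against (B, Front): payoffs 6, 1 → best response L.
Column against (B, Back): payoffs 0, 9 → best response R.
Matrix against (A, L): payoffs 2, 9 → best response Back.
Matrix against (A, R): payoffs 5, 6 → best response Back.
Matrix against (B, L): payoffs 7, 4 → best response Front.
Matrix against (B, R): payoffs 7, 8 → best response Back.
Mutual best responses: (B, L, Front); (B, R, Back).

Pure-strategy Nash equilibria: (B, L, Front); (B, R, Back)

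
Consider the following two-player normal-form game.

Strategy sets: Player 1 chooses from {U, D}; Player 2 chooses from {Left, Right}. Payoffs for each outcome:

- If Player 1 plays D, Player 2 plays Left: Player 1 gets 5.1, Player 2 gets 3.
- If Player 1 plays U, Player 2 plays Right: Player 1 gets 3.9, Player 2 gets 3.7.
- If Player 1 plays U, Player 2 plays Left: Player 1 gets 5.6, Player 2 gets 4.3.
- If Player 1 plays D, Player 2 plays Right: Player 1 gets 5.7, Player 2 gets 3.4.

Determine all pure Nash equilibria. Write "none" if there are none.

Player 1 against Left: payoffs 5.6, 5.1 → best response U.
Player 1 against Right: payoffs 3.9, 5.7 → best response D.
Player 2 against U: payoffs 4.3, 3.7 → best response Left.
Player 2 against D: payoffs 3, 3.4 → best response Right.
Mutual best responses: (U, Left); (D, Right).

(U, Left), (D, Right)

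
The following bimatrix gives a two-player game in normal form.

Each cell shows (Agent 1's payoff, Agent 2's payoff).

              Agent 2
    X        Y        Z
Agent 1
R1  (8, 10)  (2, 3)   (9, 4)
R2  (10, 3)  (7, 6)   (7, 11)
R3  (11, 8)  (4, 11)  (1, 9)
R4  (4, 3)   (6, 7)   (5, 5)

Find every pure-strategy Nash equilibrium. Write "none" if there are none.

Mark each player's best response to every combination of opponents' strategies; a profile where every player is best-responding is a pure Nash equilibrium.
Agent 1 against X: payoffs 8, 10, 11, 4 → best response R3.
Agent 1 against Y: payoffs 2, 7, 4, 6 → best response R2.
Agent 1 against Z: payoffs 9, 7, 1, 5 → best response R1.
Agent 2 against R1: payoffs 10, 3, 4 → best response X.
Agent 2 against R2: payoffs 3, 6, 11 → best response Z.
Agent 2 against R3: payoffs 8, 11, 9 → best response Y.
Agent 2 against R4: payoffs 3, 7, 5 → best response Y.
No profile is a mutual best response for all players.

There is no pure-strategy Nash equilibrium.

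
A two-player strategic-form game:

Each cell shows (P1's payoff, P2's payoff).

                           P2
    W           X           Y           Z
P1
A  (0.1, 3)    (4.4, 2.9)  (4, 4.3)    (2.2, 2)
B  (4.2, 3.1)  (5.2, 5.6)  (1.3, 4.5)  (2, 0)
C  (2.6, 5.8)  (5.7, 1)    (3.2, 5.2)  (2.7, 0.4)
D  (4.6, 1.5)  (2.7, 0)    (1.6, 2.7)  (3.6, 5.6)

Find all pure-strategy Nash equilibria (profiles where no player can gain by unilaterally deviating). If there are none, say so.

The pure Nash equilibria are (A, Y), (D, Z).

P1 against W: payoffs 0.1, 4.2, 2.6, 4.6 → best response D.
P1 against X: payoffs 4.4, 5.2, 5.7, 2.7 → best response C.
P1 against Y: payoffs 4, 1.3, 3.2, 1.6 → best response A.
P1 against Z: payoffs 2.2, 2, 2.7, 3.6 → best response D.
P2 against A: payoffs 3, 2.9, 4.3, 2 → best response Y.
P2 against B: payoffs 3.1, 5.6, 4.5, 0 → best response X.
P2 against C: payoffs 5.8, 1, 5.2, 0.4 → best response W.
P2 against D: payoffs 1.5, 0, 2.7, 5.6 → best response Z.
Mutual best responses: (A, Y); (D, Z).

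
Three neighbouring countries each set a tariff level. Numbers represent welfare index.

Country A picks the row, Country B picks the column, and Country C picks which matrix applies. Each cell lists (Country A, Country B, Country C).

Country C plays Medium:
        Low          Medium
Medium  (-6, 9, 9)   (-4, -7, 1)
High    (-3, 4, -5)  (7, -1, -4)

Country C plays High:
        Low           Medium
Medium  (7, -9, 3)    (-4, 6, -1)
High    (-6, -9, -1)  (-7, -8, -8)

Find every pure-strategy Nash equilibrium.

(Medium, Low, Medium): Country A can switch to High (-6 → -3). Not NE.
(Medium, Low, High): Country B can switch to Medium (-9 → 6). Not NE.
(Medium, Medium, Medium): Country A can switch to High (-4 → 7). Not NE.
(Medium, Medium, High): Country C can switch to Medium (-1 → 1). Not NE.
(High, Low, Medium): Country C can switch to High (-5 → -1). Not NE.
(High, Low, High): Country A can switch to Medium (-6 → 7). Not NE.
(The remaining 2 profiles each have a profitable deviation by the same check.)

No pure-strategy Nash equilibrium.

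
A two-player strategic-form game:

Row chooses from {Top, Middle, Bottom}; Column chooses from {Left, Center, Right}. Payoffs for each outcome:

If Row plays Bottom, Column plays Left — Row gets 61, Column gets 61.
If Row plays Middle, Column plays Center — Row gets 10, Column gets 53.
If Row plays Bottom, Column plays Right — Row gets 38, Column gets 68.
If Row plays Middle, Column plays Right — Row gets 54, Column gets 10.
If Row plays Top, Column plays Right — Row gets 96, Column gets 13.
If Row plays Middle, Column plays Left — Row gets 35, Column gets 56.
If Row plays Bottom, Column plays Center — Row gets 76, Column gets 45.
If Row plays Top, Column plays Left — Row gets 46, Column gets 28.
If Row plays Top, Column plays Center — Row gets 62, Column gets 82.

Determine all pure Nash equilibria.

For each strategy profile, look for a profitable unilateral deviation.
(Top, Left): Row can switch to Bottom (46 → 61). Not NE.
(Top, Center): Row can switch to Bottom (62 → 76). Not NE.
(Top, Right): Column can switch to Left (13 → 28). Not NE.
(Middle, Left): Row can switch to Top (35 → 46). Not NE.
(Middle, Center): Row can switch to Top (10 → 62). Not NE.
(Middle, Right): Row can switch to Top (54 → 96). Not NE.
(Bottom, Left): Column can switch to Right (61 → 68). Not NE.
(Bottom, Center): Column can switch to Left (45 → 61). Not NE.
(Bottom, Right): Row can switch to Top (38 → 96). Not NE.

There is no pure-strategy Nash equilibrium.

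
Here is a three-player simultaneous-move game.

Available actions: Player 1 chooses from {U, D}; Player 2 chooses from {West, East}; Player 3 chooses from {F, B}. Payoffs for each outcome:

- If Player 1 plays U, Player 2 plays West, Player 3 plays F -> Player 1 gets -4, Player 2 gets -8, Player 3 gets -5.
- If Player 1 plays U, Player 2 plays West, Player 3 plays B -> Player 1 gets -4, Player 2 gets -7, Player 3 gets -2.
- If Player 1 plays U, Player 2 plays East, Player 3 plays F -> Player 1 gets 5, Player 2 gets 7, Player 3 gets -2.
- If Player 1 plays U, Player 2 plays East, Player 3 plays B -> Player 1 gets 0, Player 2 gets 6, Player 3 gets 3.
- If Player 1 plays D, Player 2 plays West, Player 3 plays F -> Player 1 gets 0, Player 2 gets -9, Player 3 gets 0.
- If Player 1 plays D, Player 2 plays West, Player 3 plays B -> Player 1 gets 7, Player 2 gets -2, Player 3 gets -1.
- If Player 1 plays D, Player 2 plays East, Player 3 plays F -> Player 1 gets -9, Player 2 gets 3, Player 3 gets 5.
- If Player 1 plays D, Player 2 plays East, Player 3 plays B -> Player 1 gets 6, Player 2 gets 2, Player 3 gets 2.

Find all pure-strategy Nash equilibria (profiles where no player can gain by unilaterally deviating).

(U, West, F): Player 1 can switch to D (-4 → 0). Not NE.
(U, West, B): Player 1 can switch to D (-4 → 7). Not NE.
(U, East, F): Player 3 can switch to B (-2 → 3). Not NE.
(U, East, B): Player 1 can switch to D (0 → 6). Not NE.
(D, West, F): Player 2 can switch to East (-9 → 3). Not NE.
(D, West, B): Player 2 can switch to East (-2 → 2). Not NE.
(D, East, F): Player 1 can switch to U (-9 → 5). Not NE.
(D, East, B): Player 3 can switch to F (2 → 5). Not NE.

No pure-strategy Nash equilibrium.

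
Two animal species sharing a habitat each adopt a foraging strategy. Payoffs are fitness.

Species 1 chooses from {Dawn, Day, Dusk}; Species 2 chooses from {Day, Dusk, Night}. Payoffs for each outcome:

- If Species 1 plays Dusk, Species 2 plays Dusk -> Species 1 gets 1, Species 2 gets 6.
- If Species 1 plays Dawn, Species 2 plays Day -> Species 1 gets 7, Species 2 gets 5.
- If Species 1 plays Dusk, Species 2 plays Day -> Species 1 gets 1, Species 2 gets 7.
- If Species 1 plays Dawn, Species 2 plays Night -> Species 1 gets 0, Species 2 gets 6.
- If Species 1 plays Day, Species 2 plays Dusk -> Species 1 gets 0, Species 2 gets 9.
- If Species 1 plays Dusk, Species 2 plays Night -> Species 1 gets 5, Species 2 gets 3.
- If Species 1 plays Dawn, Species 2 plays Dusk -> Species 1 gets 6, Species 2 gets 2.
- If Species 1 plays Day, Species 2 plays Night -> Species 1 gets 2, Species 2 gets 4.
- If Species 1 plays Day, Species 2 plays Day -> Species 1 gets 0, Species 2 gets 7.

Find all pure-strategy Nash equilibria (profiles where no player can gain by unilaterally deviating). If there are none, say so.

There is no pure-strategy Nash equilibrium.

For each player, find the best response to each opponent profile; mutual best responses are the pure NE.
Species 1 against Day: payoffs 7, 0, 1 → best response Dawn.
Species 1 against Dusk: payoffs 6, 0, 1 → best response Dawn.
Species 1 against Night: payoffs 0, 2, 5 → best response Dusk.
Species 2 against Dawn: payoffs 5, 2, 6 → best response Night.
Species 2 against Day: payoffs 7, 9, 4 → best response Dusk.
Species 2 against Dusk: payoffs 7, 6, 3 → best response Day.
No profile is a mutual best response for all players.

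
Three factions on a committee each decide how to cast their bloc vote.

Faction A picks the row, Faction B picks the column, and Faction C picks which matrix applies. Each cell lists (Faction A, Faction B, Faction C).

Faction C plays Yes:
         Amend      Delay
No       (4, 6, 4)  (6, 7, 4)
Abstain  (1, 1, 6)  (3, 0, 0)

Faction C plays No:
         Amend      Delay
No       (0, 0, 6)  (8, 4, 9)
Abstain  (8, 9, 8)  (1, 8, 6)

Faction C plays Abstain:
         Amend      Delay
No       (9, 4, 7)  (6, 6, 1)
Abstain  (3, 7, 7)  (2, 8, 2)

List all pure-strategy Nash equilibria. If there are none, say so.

For each strategy profile, look for a profitable unilateral deviation.
(No, Amend, Yes): Faction B can switch to Delay (6 → 7). Not NE.
(No, Amend, No): Faction A can switch to Abstain (0 → 8). Not NE.
(No, Amend, Abstain): Faction B can switch to Delay (4 → 6). Not NE.
(No, Delay, Yes): Faction C can switch to No (4 → 9). Not NE.
(No, Delay, No): Faction A gets 8, best alternative 1; Faction B gets 4, best alternative 0; Faction C gets 9, best alternative 4. No profitable deviation — NE.
(No, Delay, Abstain): Faction C can switch to Yes (1 → 4). Not NE.
(Abstain, Amend, Yes): Faction A can switch to No (1 → 4). Not NE.
(Abstain, Amend, No): Faction A gets 8, best alternative 0; Faction B gets 9, best alternative 8; Faction C gets 8, best alternative 7. No profitable deviation — NE.
(The remaining 4 profiles each have a profitable deviation by the same check.)

(No, Delay, No); (Abstain, Amend, No)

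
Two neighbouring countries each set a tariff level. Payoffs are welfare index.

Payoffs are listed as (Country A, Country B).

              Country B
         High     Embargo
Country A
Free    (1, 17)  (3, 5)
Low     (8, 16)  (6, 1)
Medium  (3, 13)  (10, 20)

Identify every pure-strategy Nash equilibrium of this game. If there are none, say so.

Country A against High: payoffs 1, 8, 3 → best response Low.
Country A against Embargo: payoffs 3, 6, 10 → best response Medium.
Country B against Free: payoffs 17, 5 → best response High.
Country B against Low: payoffs 16, 1 → best response High.
Country B against Medium: payoffs 13, 20 → best response Embargo.
Mutual best responses: (Low, High); (Medium, Embargo).

The pure Nash equilibria are (Low, High) and (Medium, Embargo).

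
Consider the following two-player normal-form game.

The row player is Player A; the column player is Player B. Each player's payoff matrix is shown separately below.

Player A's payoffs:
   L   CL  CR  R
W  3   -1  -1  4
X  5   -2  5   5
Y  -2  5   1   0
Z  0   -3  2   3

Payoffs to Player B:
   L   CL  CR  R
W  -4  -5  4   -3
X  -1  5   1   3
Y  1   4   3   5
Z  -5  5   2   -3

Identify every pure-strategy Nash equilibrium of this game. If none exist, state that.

Mark each player's best response to every combination of opponents' strategies; a profile where every player is best-responding is a pure Nash equilibrium.
Player A against L: payoffs 3, 5, -2, 0 → best response X.
Player A against CL: payoffs -1, -2, 5, -3 → best response Y.
Player A against CR: payoffs -1, 5, 1, 2 → best response X.
Player A against R: payoffs 4, 5, 0, 3 → best response X.
Player B against W: payoffs -4, -5, 4, -3 → best response CR.
Player B against X: payoffs -1, 5, 1, 3 → best response CL.
Player B against Y: payoffs 1, 4, 3, 5 → best response R.
Player B against Z: payoffs -5, 5, 2, -3 → best response CL.
No profile is a mutual best response for all players.

This game has no pure Nash equilibrium.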